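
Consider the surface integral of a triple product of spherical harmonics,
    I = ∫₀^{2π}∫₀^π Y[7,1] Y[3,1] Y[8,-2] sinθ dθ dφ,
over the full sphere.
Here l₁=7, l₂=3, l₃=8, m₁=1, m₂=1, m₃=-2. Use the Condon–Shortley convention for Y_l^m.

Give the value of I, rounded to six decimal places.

0.115043

Checks pass: Σm=0; 18 even; l₃=8∈[4,10].
(2·7+1)(2·3+1)(2·8+1) = 1785
Δ: 2! 12! 4! / 19! → 1/5290740
sum: t=0:+1/7257600 t=1:−1/2073600 t=2:+1/7257600 = -1/4838400
3j²(7 3 8; 0 0 0) = Δ·Π!·Σ² = 252/20995  (sign -1)
sum: t=0:+1/24883200 t=1:−1/3628800 t=2:+1/7741440 = -37/348364800
3j²(7 3 8; 1 1 -2) = Δ·Π!·Σ² = 1369/176358  (sign -1)
combine: 4πI² = 1785·252/20995·1369/176358 = 172494/1037153
take √, sign +1: I = 0.11504312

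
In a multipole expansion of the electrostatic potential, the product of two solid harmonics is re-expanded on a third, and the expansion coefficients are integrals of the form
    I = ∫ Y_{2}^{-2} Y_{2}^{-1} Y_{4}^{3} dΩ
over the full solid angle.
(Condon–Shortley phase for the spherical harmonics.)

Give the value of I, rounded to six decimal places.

Checks pass: Σm=0; 8 even; l₃=4∈[0,4].
(2·2+1)(2·2+1)(2·4+1) = 225
Δ: 0! 4! 4! / 9! → 1/630
sum: t=0:+1/16 = 1/16
3j²(2 2 4; 0 0 0) = Δ·Π!·Σ² = 2/35  (sign +1)
sum: t=0:+1/144 = 1/144
3j²(2 2 4; -2 -1 3) = Δ·Π!·Σ² = 1/18  (sign -1)
combine: 4πI² = 225·2/35·1/18 = 5/7
take √, sign -1: I = -0.23841361

-0.238414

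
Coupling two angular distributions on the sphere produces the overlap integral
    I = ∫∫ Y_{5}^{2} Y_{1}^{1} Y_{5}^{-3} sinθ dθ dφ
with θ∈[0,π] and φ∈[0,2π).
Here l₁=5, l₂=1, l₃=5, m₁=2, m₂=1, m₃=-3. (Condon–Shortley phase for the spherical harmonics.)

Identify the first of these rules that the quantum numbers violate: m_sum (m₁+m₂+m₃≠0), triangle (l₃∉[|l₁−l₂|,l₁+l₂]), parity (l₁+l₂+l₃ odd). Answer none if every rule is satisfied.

azimuthal sum: 2 + 1 − 3 = 0  ✓
4 ≤ 5 ≤ 6 (triangle on l)  ✓
L = 5 + 1 + 5 = 11 (odd)  ✗

parity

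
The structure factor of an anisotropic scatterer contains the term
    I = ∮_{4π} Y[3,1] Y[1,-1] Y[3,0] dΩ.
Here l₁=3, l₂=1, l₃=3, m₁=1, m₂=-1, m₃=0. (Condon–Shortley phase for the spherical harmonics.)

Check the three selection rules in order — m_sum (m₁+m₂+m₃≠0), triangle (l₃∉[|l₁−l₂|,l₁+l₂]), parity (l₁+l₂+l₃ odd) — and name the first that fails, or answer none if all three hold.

Σmᵢ = 0  ✓
l₃∈[|l₁−l₂|,l₁+l₂]=[2,4], have l₃=3  ✓
Σlᵢ = 7 ⇒ odd  ✗

parity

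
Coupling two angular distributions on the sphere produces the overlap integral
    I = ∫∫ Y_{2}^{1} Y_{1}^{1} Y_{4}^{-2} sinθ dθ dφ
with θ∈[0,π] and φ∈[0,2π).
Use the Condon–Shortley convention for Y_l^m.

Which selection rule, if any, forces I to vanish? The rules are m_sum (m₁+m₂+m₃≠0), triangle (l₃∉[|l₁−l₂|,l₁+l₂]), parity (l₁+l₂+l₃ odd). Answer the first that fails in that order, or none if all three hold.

triangle

Σmᵢ = 0  ✓
l₃∈[|l₁−l₂|,l₁+l₂]=[1,3], have l₃=4  ✗
Σlᵢ = 7 ⇒ odd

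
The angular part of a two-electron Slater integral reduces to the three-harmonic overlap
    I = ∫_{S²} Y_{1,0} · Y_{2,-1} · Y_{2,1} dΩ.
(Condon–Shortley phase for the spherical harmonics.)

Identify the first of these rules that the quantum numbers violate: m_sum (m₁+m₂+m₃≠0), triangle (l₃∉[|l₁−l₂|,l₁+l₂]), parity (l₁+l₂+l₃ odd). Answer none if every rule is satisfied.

parity

azimuthal sum: 0 − 1 + 1 = 0  ✓
1 ≤ 2 ≤ 3 (triangle on l)  ✓
L = 1 + 2 + 2 = 5 (odd)  ✗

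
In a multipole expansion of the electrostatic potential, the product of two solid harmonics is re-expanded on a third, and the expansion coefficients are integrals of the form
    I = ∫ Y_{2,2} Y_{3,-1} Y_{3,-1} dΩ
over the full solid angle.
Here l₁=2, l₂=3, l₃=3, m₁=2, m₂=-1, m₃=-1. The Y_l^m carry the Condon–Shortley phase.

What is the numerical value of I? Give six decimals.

0.206013

m-sum 0 ✓  L=8 even ✓  1≤3≤5 ✓
Π(2lᵢ+1) = 5×7×7 = 245
triangle coeff Δ(2,3,3) = 1/3780
Σ_t [0,2]: t=0:+1/24 t=1:−1/4 t=2:+1/24 = -1/6
(3j)²=4/105 [(2 3 3; 0 0 0)], sign=+1
Σ_t [0,0]: t=0:+1/16 = 1/16
(3j)²=2/35 [(2 3 3; 2 -1 -1)], sign=+1
⇒ 4πI² = 8/15
I = (+1)√(8/15/(4π)) = 0.20601291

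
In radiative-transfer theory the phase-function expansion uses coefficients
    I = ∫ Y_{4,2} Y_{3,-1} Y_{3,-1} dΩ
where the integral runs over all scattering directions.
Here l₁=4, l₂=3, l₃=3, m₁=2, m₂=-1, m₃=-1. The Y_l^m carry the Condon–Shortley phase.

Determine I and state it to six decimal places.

0.162193

Rules hold: Σm=0, L=10 even, 1≤3≤7.
N = 9·7·7 = 441
Δ = 4!·4!·2!/11! = 1/34650
Racah Σ t=1..3: t=1:−1/72 t=2:+1/16 t=3:−1/72 = 5/144
⇒ 3j(4 3 3; 0 0 0)² = 2/77, sgn -1
Racah Σ t=0..2: t=0:+1/192 t=1:−1/36 t=2:+1/192 = -5/288
⇒ 3j(4 3 3; 2 -1 -1)² = 20/693, sgn -1
4πI² = N·(3j₀)²·(3jₘ)² = 40/121
I = +1·√(0.330579/4π) = 0.16219310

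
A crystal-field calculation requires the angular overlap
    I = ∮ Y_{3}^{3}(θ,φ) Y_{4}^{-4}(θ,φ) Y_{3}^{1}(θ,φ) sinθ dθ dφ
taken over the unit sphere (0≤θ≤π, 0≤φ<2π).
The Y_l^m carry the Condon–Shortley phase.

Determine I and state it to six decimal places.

Rules hold: Σm=0, L=10 even, 1≤3≤7.
N = 7·9·7 = 441
Δ = 4!·2!·4!/11! = 1/34650
Racah Σ t=1..3: t=1:−1/72 t=2:+1/16 t=3:−1/72 = 5/144
⇒ 3j(3 4 3; 0 0 0)² = 2/77, sgn -1
Racah Σ t=0..0: t=0:+1/1152 = 1/1152
⇒ 3j(3 4 3; 3 -4 1)² = 1/33, sgn +1
4πI² = N·(3j₀)²·(3jₘ)² = 42/121
I = -1·√(0.347107/4π) = -0.16619847

-0.166198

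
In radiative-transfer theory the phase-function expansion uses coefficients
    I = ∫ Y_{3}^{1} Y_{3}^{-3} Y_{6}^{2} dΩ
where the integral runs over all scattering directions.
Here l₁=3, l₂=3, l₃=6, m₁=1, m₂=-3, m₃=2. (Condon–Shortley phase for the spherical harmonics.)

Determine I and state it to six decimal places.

0.062728

Checks pass: Σm=0; 12 even; l₃=6∈[0,6].
(2·3+1)(2·3+1)(2·6+1) = 637
Δ: 0! 6! 6! / 13! → 1/12012
sum: t=0:+1/1296 = 1/1296
3j²(3 3 6; 0 0 0) = Δ·Π!·Σ² = 100/3003  (sign +1)
sum: t=0:+1/34560 = 1/34560
3j²(3 3 6; 1 -3 2) = Δ·Π!·Σ² = 1/429  (sign +1)
combine: 4πI² = 637·100/3003·1/429 = 700/14157
take √, sign +1: I = 0.06272757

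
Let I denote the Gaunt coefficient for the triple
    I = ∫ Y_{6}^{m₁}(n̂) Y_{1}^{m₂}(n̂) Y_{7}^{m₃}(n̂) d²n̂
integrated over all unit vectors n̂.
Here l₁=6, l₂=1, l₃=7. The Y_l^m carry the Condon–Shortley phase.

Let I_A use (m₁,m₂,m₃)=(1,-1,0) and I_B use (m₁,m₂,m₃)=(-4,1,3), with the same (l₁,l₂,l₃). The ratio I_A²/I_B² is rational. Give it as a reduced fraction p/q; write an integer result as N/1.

Shared (l₁,l₂,l₃)=(6,1,7): N and (l;000)² cancel in I_A²/I_B².
A: Δ = 0!·12!·2!/15! = 1/1365; Racah Σ t=0..0: t=0:+1/1209600 = 1/1209600; ⇒ 3j(6 1 7; 1 -1 0)² = 1/65, sgn -1
B: Δ = 0!·12!·2!/15! = 1/1365; Racah Σ t=0..0: t=0:+1/14515200 = 1/14515200; ⇒ 3j(6 1 7; -4 1 3)² = 2/455, sgn +1
I_A²/I_B² = (1/65)/(2/455) = 7/2

7/2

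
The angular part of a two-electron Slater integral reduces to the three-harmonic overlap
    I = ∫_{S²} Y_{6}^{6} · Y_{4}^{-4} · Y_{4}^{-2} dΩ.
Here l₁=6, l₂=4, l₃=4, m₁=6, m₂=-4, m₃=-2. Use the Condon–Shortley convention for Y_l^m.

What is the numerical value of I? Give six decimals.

-0.163436

Rules hold: Σm=0, L=14 even, 2≤4≤10.
N = 13·9·9 = 1053
Δ = 6!·6!·2!/15! = 1/1261260
Racah Σ t=2..4: t=2:+1/4608 t=3:−1/1296 t=4:+1/4608 = -7/20736
⇒ 3j(6 4 4; 0 0 0)² = 20/1287, sgn -1
Racah Σ t=0..0: t=0:+1/1036800 = 1/1036800
⇒ 3j(6 4 4; 6 -4 -2)² = 4/195, sgn +1
4πI² = N·(3j₀)²·(3jₘ)² = 48/143
I = -1·√(0.335664/4π) = -0.16343598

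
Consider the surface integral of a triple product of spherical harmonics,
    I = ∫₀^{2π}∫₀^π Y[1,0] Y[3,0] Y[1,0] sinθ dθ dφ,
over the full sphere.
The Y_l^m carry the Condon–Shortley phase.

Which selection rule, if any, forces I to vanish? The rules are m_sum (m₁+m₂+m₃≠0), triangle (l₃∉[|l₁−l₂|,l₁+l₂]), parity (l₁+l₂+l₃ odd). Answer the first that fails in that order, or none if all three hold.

azimuthal sum: 0 + 0 + 0 = 0  ✓
2 ≤ 1 ≤ 4 (triangle on l)  ✗
L = 1 + 3 + 1 = 5 (odd)

triangle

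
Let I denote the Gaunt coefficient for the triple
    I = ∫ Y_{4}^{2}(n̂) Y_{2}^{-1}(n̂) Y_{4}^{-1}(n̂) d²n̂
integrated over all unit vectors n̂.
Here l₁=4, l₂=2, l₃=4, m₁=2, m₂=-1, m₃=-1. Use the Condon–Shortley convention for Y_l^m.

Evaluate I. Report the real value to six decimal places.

Checks pass: Σm=0; 10 even; l₃=4∈[2,6].
(2·4+1)(2·2+1)(2·4+1) = 405
Δ: 2! 6! 2! / 11! → 1/13860
sum: t=0:+1/192 t=1:−1/36 t=2:+1/192 = -5/288
3j²(4 2 4; 0 0 0) = Δ·Π!·Σ² = 20/693  (sign -1)
sum: t=0:+1/96 t=1:−1/240 = 1/160
3j²(4 2 4; 2 -1 -1) = Δ·Π!·Σ² = 27/1540  (sign -1)
combine: 4πI² = 405·20/693·27/1540 = 1215/5929
take √, sign +1: I = 0.12770047

0.127700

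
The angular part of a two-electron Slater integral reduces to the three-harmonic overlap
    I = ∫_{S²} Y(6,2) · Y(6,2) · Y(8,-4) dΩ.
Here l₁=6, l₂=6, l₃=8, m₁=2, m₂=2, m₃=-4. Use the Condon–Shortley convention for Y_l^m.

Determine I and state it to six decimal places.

0.121873

Rules hold: Σm=0, L=20 even, 0≤8≤12.
N = 13·13·17 = 2873
Δ = 4!·8!·8!/21! = 1/1309458150
Racah Σ t=0..4: t=0:+1/49766400 t=1:−1/3110400 t=2:+1/1327104 t=3:−1/3110400 t=4:+1/49766400 = 1/6635520
⇒ 3j(6 6 8; 0 0 0)² = 350/46189, sgn +1
Racah Σ t=0..4: t=0:+1/557383680 t=1:−1/21772800 t=2:+1/8294400 t=3:−1/21772800 t=4:+1/557383680 = 1/30965760
⇒ 3j(6 6 8; 2 2 -4)² = 36/4199, sgn +1
4πI² = N·(3j₀)²·(3jₘ)² = 12600/67507
I = +1·√(0.186647/4π) = 0.12187256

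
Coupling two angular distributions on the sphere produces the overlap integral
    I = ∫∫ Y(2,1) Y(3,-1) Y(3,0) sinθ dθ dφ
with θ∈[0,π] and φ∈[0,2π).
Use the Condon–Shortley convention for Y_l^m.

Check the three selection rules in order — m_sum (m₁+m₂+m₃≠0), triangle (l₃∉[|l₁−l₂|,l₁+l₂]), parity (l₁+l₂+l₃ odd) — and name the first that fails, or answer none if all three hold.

Σmᵢ = 0  ✓
l₃∈[|l₁−l₂|,l₁+l₂]=[1,5], have l₃=3  ✓
Σlᵢ = 8 ⇒ even  ✓

none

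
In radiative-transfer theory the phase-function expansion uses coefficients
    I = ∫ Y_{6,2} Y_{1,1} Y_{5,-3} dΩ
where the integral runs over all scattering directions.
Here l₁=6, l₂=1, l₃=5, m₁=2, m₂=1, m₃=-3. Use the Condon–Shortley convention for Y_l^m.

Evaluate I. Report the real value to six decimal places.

0.100084

Checks pass: Σm=0; 12 even; l₃=5∈[5,7].
(2·6+1)(2·1+1)(2·5+1) = 429
Δ: 2! 10! 0! / 13! → 1/858
sum: t=1:−1/14400 = -1/14400
3j²(6 1 5; 0 0 0) = Δ·Π!·Σ² = 6/143  (sign +1)
sum: t=2:+1/161280 = 1/161280
3j²(6 1 5; 2 1 -3) = Δ·Π!·Σ² = 1/143  (sign +1)
combine: 4πI² = 429·6/143·1/143 = 18/143
take √, sign +1: I = 0.10008369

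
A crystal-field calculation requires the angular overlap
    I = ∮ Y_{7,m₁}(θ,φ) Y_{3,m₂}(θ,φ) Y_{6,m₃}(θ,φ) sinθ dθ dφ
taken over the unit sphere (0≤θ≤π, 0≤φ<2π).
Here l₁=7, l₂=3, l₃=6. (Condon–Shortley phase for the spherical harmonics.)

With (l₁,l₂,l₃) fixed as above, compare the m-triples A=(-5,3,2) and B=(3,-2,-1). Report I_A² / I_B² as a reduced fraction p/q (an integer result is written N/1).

297/5

Same 7,3,6: normalisation and zero-m 3j drop out of the ratio.
A: Δ: 4! 10! 2! / 17! → 1/2042040; sum: t=4:+1/3870720 = 1/3870720; 3j²(7 3 6; -5 3 2) = Δ·Π!·Σ² = 135/6188  (sign +1)
B: Δ: 4! 10! 2! / 17! → 1/2042040; sum: t=0:+1/414720 t=1:−1/362880 = -1/2903040; 3j²(7 3 6; 3 -2 -1) = Δ·Π!·Σ² = 25/68068  (sign +1)
I_A²/I_B² = (135/6188)/(25/68068) = 297/5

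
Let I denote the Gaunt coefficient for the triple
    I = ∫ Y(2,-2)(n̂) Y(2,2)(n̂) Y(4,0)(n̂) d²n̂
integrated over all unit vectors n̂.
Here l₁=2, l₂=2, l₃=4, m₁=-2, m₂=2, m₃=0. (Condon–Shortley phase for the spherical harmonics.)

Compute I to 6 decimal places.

Rules hold: Σm=0, L=8 even, 0≤4≤4.
N = 5·5·9 = 225
Δ = 0!·4!·4!/9! = 1/630
Racah Σ t=0..0: t=0:+1/16 = 1/16
⇒ 3j(2 2 4; 0 0 0)² = 2/35, sgn +1
Racah Σ t=0..0: t=0:+1/576 = 1/576
⇒ 3j(2 2 4; -2 2 0)² = 1/630, sgn +1
4πI² = N·(3j₀)²·(3jₘ)² = 1/49
I = +1·√(0.0204082/4π) = 0.04029926

0.040299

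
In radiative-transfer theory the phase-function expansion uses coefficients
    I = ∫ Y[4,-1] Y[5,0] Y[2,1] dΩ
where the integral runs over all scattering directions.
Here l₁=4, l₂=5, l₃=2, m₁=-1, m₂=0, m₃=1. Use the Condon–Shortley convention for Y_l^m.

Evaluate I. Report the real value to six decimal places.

L=11 odd ⇒ parity kills the (l;000) factor ⇒ I = 0

0.000000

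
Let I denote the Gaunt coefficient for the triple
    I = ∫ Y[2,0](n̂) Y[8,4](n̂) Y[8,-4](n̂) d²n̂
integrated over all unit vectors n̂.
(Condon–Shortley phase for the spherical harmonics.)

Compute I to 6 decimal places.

0.053119

m-sum 0 ✓  L=18 even ✓  6≤8≤10 ✓
Π(2lᵢ+1) = 5×17×17 = 1445
triangle coeff Δ(2,8,8) = 1/348840
Σ_t [0,2]: t=0:+1/116121600 t=1:−1/25401600 t=2:+1/116121600 = -1/45158400
(3j)²=24/1615 [(2 8 8; 0 0 0)], sign=-1
Σ_t [0,2]: t=0:+1/3832012800 t=1:−1/239500800 t=2:+1/348364800 = -1/958003200
(3j)²=8/4845 [(2 8 8; 0 4 -4)], sign=-1
⇒ 4πI² = 64/1805
I = (+1)√(64/1805/(4π)) = 0.05311858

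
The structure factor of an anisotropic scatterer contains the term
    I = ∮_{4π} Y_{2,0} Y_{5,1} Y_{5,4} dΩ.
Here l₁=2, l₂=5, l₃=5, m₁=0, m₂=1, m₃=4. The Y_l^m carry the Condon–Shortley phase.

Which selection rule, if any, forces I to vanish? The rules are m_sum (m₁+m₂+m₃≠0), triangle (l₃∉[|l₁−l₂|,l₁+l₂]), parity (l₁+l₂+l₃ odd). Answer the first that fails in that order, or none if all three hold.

m_sum

m₁+m₂+m₃ = 0 + 1 + 4 = 5  ✗
triangle: |2−5|=3 ≤ l₃=5 ≤ 2+5=7
parity: l₁+l₂+l₃ = 12 is even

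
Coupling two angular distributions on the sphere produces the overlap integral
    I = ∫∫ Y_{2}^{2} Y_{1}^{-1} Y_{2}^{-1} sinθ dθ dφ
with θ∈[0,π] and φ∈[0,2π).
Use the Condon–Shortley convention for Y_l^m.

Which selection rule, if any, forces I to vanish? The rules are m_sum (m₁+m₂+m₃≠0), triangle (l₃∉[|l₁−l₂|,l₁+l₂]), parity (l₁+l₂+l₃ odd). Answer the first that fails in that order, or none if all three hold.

m₁+m₂+m₃ = 2 − 1 − 1 = 0  ✓
triangle: |2−1|=1 ≤ l₃=2 ≤ 2+1=3  ✓
parity: l₁+l₂+l₃ = 5 is odd  ✗

parity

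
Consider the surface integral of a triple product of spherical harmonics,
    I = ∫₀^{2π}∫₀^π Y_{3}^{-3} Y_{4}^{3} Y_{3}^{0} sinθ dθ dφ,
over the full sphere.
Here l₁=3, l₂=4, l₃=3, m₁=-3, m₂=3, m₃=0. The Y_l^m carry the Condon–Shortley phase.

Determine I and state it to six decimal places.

m-sum 0 ✓  L=10 even ✓  1≤3≤7 ✓
Π(2lᵢ+1) = 7×9×7 = 441
triangle coeff Δ(3,4,3) = 1/34650
Σ_t [1,3]: t=1:−1/72 t=2:+1/16 t=3:−1/72 = 5/144
(3j)²=2/77 [(3 4 3; 0 0 0)], sign=-1
Σ_t [4,4]: t=4:+1/288 = 1/288
(3j)²=1/22 [(3 4 3; -3 3 0)], sign=-1
⇒ 4πI² = 63/121
I = (+1)√(63/121/(4π)) = 0.20355073

0.203551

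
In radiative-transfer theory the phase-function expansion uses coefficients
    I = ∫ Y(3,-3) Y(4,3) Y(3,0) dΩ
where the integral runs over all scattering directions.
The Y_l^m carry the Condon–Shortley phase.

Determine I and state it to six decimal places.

Rules hold: Σm=0, L=10 even, 1≤3≤7.
N = 7·9·7 = 441
Δ = 4!·2!·4!/11! = 1/34650
Racah Σ t=1..3: t=1:−1/72 t=2:+1/16 t=3:−1/72 = 5/144
⇒ 3j(3 4 3; 0 0 0)² = 2/77, sgn -1
Racah Σ t=4..4: t=4:+1/288 = 1/288
⇒ 3j(3 4 3; -3 3 0)² = 1/22, sgn -1
4πI² = N·(3j₀)²·(3jₘ)² = 63/121
I = +1·√(0.520661/4π) = 0.20355073

0.203551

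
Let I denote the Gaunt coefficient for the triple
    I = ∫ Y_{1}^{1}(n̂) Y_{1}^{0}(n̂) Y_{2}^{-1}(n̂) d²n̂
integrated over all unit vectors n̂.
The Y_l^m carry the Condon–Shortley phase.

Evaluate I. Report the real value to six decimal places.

Rules hold: Σm=0, L=4 even, 0≤2≤2.
N = 3·3·5 = 45
Δ = 0!·2!·2!/5! = 1/30
Racah Σ t=0..0: t=0:+1/1 = 1/1
⇒ 3j(1 1 2; 0 0 0)² = 2/15, sgn +1
Racah Σ t=0..0: t=0:+1/2 = 1/2
⇒ 3j(1 1 2; 1 0 -1)² = 1/10, sgn -1
4πI² = N·(3j₀)²·(3jₘ)² = 3/5
I = -1·√(0.6/4π) = -0.21850969

-0.218510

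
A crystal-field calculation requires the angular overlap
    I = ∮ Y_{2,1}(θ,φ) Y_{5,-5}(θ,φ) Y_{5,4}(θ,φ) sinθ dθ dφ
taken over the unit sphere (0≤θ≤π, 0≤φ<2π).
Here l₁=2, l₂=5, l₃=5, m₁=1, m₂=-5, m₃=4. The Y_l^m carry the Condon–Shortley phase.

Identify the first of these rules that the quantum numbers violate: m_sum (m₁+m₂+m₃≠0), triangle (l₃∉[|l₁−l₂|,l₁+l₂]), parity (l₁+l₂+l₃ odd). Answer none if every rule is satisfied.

m₁+m₂+m₃ = 1 − 5 + 4 = 0  ✓
triangle: |2−5|=3 ≤ l₃=5 ≤ 2+5=7  ✓
parity: l₁+l₂+l₃ = 12 is even  ✓

none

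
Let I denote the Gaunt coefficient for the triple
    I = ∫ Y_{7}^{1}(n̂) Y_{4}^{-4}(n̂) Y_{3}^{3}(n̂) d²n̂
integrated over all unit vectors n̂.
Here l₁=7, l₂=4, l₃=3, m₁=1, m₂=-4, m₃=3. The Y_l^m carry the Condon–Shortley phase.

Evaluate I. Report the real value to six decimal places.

-0.006738

m-sum 0 ✓  L=14 even ✓  3≤3≤11 ✓
Π(2lᵢ+1) = 15×9×7 = 945
triangle coeff Δ(7,4,3) = 1/45045
Σ_t [4,4]: t=4:+1/20736 = 1/20736
(3j)²=35/1287 [(7 4 3; 0 0 0)], sign=-1
Σ_t [0,0]: t=0:+1/29030400 = 1/29030400
(3j)²=1/45045 [(7 4 3; 1 -4 3)], sign=+1
⇒ 4πI² = 35/61347
I = (-1)√(35/61347/(4π)) = -0.00673802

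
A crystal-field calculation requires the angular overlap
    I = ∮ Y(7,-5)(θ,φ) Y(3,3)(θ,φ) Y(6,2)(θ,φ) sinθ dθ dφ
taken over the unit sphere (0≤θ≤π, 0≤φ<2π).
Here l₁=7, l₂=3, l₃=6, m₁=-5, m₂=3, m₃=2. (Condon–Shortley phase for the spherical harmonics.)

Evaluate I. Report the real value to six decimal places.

m-sum 0 ✓  L=16 even ✓  4≤6≤10 ✓
Π(2lᵢ+1) = 15×7×13 = 1365
triangle coeff Δ(7,3,6) = 1/2042040
Σ_t [1,3]: t=1:−1/207360 t=2:+1/57600 t=3:−1/207360 = 1/129600
(3j)²=168/12155 [(7 3 6; 0 0 0)], sign=+1
Σ_t [4,4]: t=4:+1/3870720 = 1/3870720
(3j)²=135/6188 [(7 3 6; -5 3 2)], sign=+1
⇒ 4πI² = 17010/41327
I = (+1)√(17010/41327/(4π)) = 0.18097988

0.180980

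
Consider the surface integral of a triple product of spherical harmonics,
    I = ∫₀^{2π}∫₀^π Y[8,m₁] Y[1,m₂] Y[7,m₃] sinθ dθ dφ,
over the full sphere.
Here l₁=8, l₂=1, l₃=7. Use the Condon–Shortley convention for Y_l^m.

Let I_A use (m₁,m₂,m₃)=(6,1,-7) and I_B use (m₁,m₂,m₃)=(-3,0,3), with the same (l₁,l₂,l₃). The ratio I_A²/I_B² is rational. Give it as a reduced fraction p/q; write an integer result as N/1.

1/55

Same 8,1,7: normalisation and zero-m 3j drop out of the ratio.
A: Δ: 2! 14! 0! / 17! → 1/2040; sum: t=2:+1/174356582400 = 1/174356582400; 3j²(8 1 7; 6 1 -7) = Δ·Π!·Σ² = 1/2040  (sign +1)
B: Δ: 2! 14! 0! / 17! → 1/2040; sum: t=1:−1/87091200 = -1/87091200; 3j²(8 1 7; -3 0 3) = Δ·Π!·Σ² = 11/408  (sign -1)
I_A²/I_B² = (1/2040)/(11/408) = 1/55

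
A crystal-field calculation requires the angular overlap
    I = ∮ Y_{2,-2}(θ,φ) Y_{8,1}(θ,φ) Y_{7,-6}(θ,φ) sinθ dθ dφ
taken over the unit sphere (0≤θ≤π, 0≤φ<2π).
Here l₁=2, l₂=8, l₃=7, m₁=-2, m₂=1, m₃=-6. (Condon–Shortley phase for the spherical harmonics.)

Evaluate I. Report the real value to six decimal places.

0.000000

Σmᵢ = -7 ≠ 0, so the φ-integral vanishes; I = 0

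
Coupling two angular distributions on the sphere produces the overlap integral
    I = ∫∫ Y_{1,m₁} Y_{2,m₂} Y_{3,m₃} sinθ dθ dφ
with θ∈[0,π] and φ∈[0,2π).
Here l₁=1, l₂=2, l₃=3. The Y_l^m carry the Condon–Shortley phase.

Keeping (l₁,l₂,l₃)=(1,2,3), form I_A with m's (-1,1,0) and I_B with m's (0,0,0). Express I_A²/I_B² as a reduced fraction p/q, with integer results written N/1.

1/3

Shared (l₁,l₂,l₃)=(1,2,3): N and (l;000)² cancel in I_A²/I_B².
A: Δ = 0!·2!·4!/7! = 1/105; Racah Σ t=0..0: t=0:+1/12 = 1/12; ⇒ 3j(1 2 3; -1 1 0)² = 1/35, sgn -1
B: Δ = 0!·2!·4!/7! = 1/105; Racah Σ t=0..0: t=0:+1/4 = 1/4; ⇒ 3j(1 2 3; 0 0 0)² = 3/35, sgn -1
I_A²/I_B² = (1/35)/(3/35) = 1/3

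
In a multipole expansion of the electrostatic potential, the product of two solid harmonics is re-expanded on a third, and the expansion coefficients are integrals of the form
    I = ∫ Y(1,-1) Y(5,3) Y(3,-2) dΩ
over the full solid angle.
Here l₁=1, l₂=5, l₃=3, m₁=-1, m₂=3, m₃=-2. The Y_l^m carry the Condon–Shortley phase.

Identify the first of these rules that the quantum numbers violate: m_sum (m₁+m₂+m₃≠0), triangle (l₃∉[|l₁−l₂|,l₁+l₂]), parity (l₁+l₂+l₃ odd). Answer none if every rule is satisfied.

Σmᵢ = 0  ✓
l₃∈[|l₁−l₂|,l₁+l₂]=[4,6], have l₃=3  ✗
Σlᵢ = 9 ⇒ odd

triangle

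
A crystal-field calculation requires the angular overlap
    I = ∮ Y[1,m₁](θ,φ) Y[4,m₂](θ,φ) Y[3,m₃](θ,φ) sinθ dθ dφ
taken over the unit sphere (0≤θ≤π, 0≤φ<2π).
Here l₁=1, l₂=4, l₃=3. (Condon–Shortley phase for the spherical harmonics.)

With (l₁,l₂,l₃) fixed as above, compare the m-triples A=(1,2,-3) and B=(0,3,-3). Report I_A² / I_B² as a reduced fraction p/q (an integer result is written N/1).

1/7

Same 1,4,3: normalisation and zero-m 3j drop out of the ratio.
A: Δ: 2! 0! 6! / 9! → 1/252; sum: t=0:+1/1440 = 1/1440; 3j²(1 4 3; 1 2 -3) = Δ·Π!·Σ² = 1/252  (sign +1)
B: Δ: 2! 0! 6! / 9! → 1/252; sum: t=1:−1/720 = -1/720; 3j²(1 4 3; 0 3 -3) = Δ·Π!·Σ² = 1/36  (sign -1)
I_A²/I_B² = (1/252)/(1/36) = 1/7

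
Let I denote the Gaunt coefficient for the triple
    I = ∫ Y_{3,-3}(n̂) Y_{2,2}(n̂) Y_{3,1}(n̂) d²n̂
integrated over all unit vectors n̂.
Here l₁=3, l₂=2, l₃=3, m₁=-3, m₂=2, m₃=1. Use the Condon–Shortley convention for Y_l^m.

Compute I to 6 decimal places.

m-sum 0 ✓  L=8 even ✓  1≤3≤5 ✓
Π(2lᵢ+1) = 7×5×7 = 245
triangle coeff Δ(3,2,3) = 1/3780
Σ_t [0,2]: t=0:+1/24 t=1:−1/4 t=2:+1/24 = -1/6
(3j)²=4/105 [(3 2 3; 0 0 0)], sign=+1
Σ_t [2,2]: t=2:+1/96 = 1/96
(3j)²=1/42 [(3 2 3; -3 2 1)], sign=+1
⇒ 4πI² = 2/9
I = (+1)√(2/9/(4π)) = 0.13298076

0.132981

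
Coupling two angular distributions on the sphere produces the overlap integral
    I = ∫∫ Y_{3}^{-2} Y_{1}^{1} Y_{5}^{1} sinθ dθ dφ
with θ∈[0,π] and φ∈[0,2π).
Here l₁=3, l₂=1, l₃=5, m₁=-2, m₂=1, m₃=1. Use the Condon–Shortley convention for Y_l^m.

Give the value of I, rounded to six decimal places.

l₃=5 ∉ [2,4] — triangle fails ⇒ I = 0

0.000000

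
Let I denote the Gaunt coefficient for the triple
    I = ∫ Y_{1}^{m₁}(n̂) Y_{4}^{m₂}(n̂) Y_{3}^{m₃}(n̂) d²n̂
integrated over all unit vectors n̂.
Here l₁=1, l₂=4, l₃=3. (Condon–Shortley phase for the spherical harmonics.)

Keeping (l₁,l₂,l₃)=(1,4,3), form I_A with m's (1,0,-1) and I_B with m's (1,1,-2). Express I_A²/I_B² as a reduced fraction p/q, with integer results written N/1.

2/1

Same 1,4,3: normalisation and zero-m 3j drop out of the ratio.
A: Δ: 2! 0! 6! / 9! → 1/252; sum: t=0:+1/96 = 1/96; 3j²(1 4 3; 1 0 -1) = Δ·Π!·Σ² = 1/42  (sign +1)
B: Δ: 2! 0! 6! / 9! → 1/252; sum: t=0:+1/240 = 1/240; 3j²(1 4 3; 1 1 -2) = Δ·Π!·Σ² = 1/84  (sign -1)
I_A²/I_B² = (1/42)/(1/84) = 2/1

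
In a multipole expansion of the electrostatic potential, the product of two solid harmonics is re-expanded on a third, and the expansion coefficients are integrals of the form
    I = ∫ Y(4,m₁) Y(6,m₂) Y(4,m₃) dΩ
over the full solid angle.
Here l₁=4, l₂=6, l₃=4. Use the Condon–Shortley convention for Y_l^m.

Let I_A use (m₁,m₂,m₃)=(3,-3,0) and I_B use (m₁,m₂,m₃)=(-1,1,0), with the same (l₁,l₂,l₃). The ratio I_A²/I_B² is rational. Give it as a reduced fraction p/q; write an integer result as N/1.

10/7

Same 4,6,4: normalisation and zero-m 3j drop out of the ratio.
A: Δ: 6! 2! 6! / 15! → 1/1261260; sum: t=0:+1/25920 t=1:−1/11520 = -1/20736; 3j²(4 6 4; 3 -3 0) = Δ·Π!·Σ² = 5/429  (sign -1)
B: Δ: 6! 2! 6! / 15! → 1/1261260; sum: t=3:−1/3456 t=4:+1/1728 t=5:−1/11520 = 7/34560; 3j²(4 6 4; -1 1 0) = Δ·Π!·Σ² = 7/858  (sign +1)
I_A²/I_B² = (5/429)/(7/858) = 10/7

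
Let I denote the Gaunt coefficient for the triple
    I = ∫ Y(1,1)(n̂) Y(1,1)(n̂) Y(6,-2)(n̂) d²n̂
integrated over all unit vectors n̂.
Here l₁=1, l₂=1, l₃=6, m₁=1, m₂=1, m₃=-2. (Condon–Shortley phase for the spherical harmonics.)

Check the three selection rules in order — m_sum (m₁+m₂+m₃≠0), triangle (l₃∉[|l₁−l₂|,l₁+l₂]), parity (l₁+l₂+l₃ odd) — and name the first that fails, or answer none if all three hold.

triangle

m₁+m₂+m₃ = 1 + 1 − 2 = 0  ✓
triangle: |1−1|=0 ≤ l₃=6 ≤ 1+1=2  ✗
parity: l₁+l₂+l₃ = 8 is even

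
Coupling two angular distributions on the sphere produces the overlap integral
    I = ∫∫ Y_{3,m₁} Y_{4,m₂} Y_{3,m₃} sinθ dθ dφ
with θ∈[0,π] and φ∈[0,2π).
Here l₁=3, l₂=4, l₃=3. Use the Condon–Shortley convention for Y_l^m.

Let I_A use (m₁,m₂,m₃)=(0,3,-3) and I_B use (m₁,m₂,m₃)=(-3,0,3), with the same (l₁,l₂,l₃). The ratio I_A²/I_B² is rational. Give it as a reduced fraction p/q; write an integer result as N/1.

7/1

l's match ⇒ only the (l;m) 3-j factors differ between A and B.
A: triangle coeff Δ(3,4,3) = 1/34650; Σ_t [3,3]: t=3:−1/288 = -1/288; (3j)²=1/22 [(3 4 3; 0 3 -3)], sign=-1
B: triangle coeff Δ(3,4,3) = 1/34650; Σ_t [4,4]: t=4:+1/1152 = 1/1152; (3j)²=1/154 [(3 4 3; -3 0 3)], sign=+1
I_A²/I_B² = (1/22)/(1/154) = 7/1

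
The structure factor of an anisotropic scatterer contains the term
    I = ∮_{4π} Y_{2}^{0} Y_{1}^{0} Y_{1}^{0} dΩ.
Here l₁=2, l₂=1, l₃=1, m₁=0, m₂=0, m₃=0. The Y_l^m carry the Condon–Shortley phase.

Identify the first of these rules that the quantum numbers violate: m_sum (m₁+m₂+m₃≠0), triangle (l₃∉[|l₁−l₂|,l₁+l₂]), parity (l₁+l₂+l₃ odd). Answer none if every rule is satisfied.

none

azimuthal sum: 0 + 0 + 0 = 0  ✓
1 ≤ 1 ≤ 3 (triangle on l)  ✓
L = 2 + 1 + 1 = 4 (even)  ✓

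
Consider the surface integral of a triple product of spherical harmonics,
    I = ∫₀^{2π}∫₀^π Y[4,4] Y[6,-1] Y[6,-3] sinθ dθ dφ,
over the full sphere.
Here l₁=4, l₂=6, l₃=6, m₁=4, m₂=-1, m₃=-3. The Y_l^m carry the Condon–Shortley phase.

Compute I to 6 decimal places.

-0.167630

Checks pass: Σm=0; 16 even; l₃=6∈[2,10].
(2·4+1)(2·6+1)(2·6+1) = 1521
Δ: 4! 4! 8! / 17! → 1/15315300
sum: t=0:+1/829440 t=1:−1/25920 t=2:+1/9216 t=3:−1/25920 t=4:+1/829440 = 7/207360
3j²(4 6 6; 0 0 0) = Δ·Π!·Σ² = 28/2431  (sign +1)
sum: t=0:+1/414720 = 1/414720
3j²(4 6 6; 4 -1 -3) = Δ·Π!·Σ² = 49/2431  (sign -1)
combine: 4πI² = 1521·28/2431·49/2431 = 12348/34969
take √, sign -1: I = -0.16763001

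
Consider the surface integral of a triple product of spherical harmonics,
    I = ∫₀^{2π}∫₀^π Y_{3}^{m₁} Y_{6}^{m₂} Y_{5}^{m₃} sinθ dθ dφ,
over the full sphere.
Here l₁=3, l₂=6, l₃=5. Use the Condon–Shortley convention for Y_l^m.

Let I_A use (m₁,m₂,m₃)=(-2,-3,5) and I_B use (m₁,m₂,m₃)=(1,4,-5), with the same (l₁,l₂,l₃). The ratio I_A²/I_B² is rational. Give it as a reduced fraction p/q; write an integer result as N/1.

Same 3,6,5: normalisation and zero-m 3j drop out of the ratio.
A: Δ: 4! 2! 8! / 15! → 1/675675; sum: t=3:−1/483840 = -1/483840; 3j²(3 6 5; -2 -3 5) = Δ·Π!·Σ² = 6/1001  (sign -1)
B: Δ: 4! 2! 8! / 15! → 1/675675; sum: t=2:+1/322560 = 1/322560; 3j²(3 6 5; 1 4 -5) = Δ·Π!·Σ² = 18/1001  (sign +1)
I_A²/I_B² = (6/1001)/(18/1001) = 1/3

1/3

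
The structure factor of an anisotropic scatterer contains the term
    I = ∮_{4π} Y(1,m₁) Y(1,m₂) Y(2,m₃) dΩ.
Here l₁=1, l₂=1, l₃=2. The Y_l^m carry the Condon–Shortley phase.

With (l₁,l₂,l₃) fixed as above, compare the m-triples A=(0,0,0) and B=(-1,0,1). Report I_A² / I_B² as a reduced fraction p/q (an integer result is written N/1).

Shared (l₁,l₂,l₃)=(1,1,2): N and (l;000)² cancel in I_A²/I_B².
A: Δ = 0!·2!·2!/5! = 1/30; Racah Σ t=0..0: t=0:+1/1 = 1/1; ⇒ 3j(1 1 2; 0 0 0)² = 2/15, sgn +1
B: Δ = 0!·2!·2!/5! = 1/30; Racah Σ t=0..0: t=0:+1/2 = 1/2; ⇒ 3j(1 1 2; -1 0 1)² = 1/10, sgn -1
I_A²/I_B² = (2/15)/(1/10) = 4/3

4/3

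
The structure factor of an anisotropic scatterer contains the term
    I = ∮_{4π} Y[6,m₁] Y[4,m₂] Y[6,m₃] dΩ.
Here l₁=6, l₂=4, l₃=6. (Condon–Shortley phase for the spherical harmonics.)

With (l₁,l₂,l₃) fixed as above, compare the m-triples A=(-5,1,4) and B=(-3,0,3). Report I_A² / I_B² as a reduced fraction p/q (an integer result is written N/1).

l's match ⇒ only the (l;m) 3-j factors differ between A and B.
A: triangle coeff Δ(6,4,6) = 1/15315300; Σ_t [3,4]: t=3:−1/967680 t=4:+1/725760 = 1/2903040; (3j)²=5/3094 [(6 4 6; -5 1 4)], sign=+1
B: triangle coeff Δ(6,4,6) = 1/15315300; Σ_t [1,4]: t=1:−1/1451520 t=2:+1/80640 t=3:−1/51840 t=4:+1/414720 = -1/193536; (3j)²=81/17017 [(6 4 6; -3 0 3)], sign=+1
I_A²/I_B² = (5/3094)/(81/17017) = 55/162

55/162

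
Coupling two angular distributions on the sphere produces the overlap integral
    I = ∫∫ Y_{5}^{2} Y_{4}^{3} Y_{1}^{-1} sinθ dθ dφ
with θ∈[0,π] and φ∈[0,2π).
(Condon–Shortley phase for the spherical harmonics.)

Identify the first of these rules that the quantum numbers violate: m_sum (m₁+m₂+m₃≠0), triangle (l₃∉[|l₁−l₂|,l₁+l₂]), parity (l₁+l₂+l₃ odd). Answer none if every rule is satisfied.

m_sum

m₁+m₂+m₃ = 2 + 3 − 1 = 4  ✗
triangle: |5−4|=1 ≤ l₃=1 ≤ 5+4=9
parity: l₁+l₂+l₃ = 10 is even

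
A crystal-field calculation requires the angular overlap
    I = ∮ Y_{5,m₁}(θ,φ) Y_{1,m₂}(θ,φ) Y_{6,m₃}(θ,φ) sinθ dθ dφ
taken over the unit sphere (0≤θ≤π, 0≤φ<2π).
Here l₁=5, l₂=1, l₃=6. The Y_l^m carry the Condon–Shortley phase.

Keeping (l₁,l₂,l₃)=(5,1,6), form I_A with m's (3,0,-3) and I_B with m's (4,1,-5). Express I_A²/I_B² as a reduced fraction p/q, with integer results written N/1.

l's match ⇒ only the (l;m) 3-j factors differ between A and B.
A: triangle coeff Δ(5,1,6) = 1/858; Σ_t [0,0]: t=0:+1/80640 = 1/80640; (3j)²=9/286 [(5 1 6; 3 0 -3)], sign=-1
B: triangle coeff Δ(5,1,6) = 1/858; Σ_t [0,0]: t=0:+1/725760 = 1/725760; (3j)²=5/78 [(5 1 6; 4 1 -5)], sign=-1
I_A²/I_B² = (9/286)/(5/78) = 27/55

27/55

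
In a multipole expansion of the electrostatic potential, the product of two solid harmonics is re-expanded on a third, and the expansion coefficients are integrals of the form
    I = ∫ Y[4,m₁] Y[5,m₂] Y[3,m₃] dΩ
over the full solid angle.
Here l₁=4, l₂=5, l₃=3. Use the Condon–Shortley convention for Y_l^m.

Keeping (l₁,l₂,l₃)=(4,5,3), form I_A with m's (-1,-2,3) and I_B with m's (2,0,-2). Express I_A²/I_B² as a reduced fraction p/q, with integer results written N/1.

Shared (l₁,l₂,l₃)=(4,5,3): N and (l;000)² cancel in I_A²/I_B².
A: Δ = 6!·2!·4!/13! = 1/180180; Racah Σ t=3..3: t=3:−1/1728 = -1/1728; ⇒ 3j(4 5 3; -1 -2 3)² = 25/858, sgn -1
B: Δ = 6!·2!·4!/13! = 1/180180; Racah Σ t=1..2: t=1:−1/2880 t=2:+1/576 = 1/720; ⇒ 3j(4 5 3; 2 0 -2)² = 80/3003, sgn -1
I_A²/I_B² = (25/858)/(80/3003) = 35/32

35/32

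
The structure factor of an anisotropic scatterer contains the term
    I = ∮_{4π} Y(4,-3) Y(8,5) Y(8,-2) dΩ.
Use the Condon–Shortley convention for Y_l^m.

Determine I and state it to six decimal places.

0.153303

Checks pass: Σm=0; 20 even; l₃=8∈[4,12].
(2·4+1)(2·8+1)(2·8+1) = 2601
Δ: 4! 4! 12! / 21! → 1/185175900
sum: t=0:+1/557383680 t=1:−1/21772800 t=2:+1/8294400 t=3:−1/21772800 t=4:+1/557383680 = 1/30965760
3j²(4 8 8; 0 0 0) = Δ·Π!·Σ² = 36/4199  (sign +1)
sum: t=3:−1/1045094400 t=4:+1/313528320 = 1/447897600
3j²(4 8 8; -3 5 -2) = Δ·Π!·Σ² = 77/5814  (sign +1)
combine: 4πI² = 2601·36/4199·77/5814 = 1386/4693
take √, sign +1: I = 0.15330327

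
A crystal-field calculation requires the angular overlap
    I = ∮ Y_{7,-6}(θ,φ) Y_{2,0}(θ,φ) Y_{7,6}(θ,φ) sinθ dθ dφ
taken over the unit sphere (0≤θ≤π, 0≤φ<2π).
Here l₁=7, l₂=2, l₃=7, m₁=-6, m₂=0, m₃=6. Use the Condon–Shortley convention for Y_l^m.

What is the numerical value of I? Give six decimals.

m-sum 0 ✓  L=16 even ✓  5≤7≤9 ✓
Π(2lᵢ+1) = 15×5×15 = 1125
triangle coeff Δ(7,2,7) = 1/185640
Σ_t [0,2]: t=0:+1/2419200 t=1:−1/518400 t=2:+1/2419200 = -1/907200
(3j)²=56/3315 [(7 2 7; 0 0 0)], sign=+1
Σ_t [1,2]: t=1:−1/479001600 t=2:+1/159667200 = 1/239500800
(3j)²=26/1785 [(7 2 7; -6 0 6)], sign=-1
⇒ 4πI² = 80/289
I = (-1)√(80/289/(4π)) = -0.14841956

-0.148420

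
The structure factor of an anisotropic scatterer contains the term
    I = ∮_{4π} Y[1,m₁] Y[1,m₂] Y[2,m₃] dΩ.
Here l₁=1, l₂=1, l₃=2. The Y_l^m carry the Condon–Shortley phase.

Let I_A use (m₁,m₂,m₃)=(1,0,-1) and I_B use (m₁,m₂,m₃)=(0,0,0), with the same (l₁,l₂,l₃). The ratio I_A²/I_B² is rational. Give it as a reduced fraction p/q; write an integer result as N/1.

Same 1,1,2: normalisation and zero-m 3j drop out of the ratio.
A: Δ: 0! 2! 2! / 5! → 1/30; sum: t=0:+1/2 = 1/2; 3j²(1 1 2; 1 0 -1) = Δ·Π!·Σ² = 1/10  (sign -1)
B: Δ: 0! 2! 2! / 5! → 1/30; sum: t=0:+1/1 = 1/1; 3j²(1 1 2; 0 0 0) = Δ·Π!·Σ² = 2/15  (sign +1)
I_A²/I_B² = (1/10)/(2/15) = 3/4

3/4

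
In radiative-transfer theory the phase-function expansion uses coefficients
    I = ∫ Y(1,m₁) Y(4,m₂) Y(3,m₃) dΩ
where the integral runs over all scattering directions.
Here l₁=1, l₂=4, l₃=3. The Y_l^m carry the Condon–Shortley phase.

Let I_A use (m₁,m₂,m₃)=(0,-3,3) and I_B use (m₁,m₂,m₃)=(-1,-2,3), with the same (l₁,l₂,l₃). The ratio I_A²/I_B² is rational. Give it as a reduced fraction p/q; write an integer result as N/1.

7/1

Shared (l₁,l₂,l₃)=(1,4,3): N and (l;000)² cancel in I_A²/I_B².
A: Δ = 2!·0!·6!/9! = 1/252; Racah Σ t=1..1: t=1:−1/720 = -1/720; ⇒ 3j(1 4 3; 0 -3 3)² = 1/36, sgn -1
B: Δ = 2!·0!·6!/9! = 1/252; Racah Σ t=2..2: t=2:+1/1440 = 1/1440; ⇒ 3j(1 4 3; -1 -2 3)² = 1/252, sgn +1
I_A²/I_B² = (1/36)/(1/252) = 7/1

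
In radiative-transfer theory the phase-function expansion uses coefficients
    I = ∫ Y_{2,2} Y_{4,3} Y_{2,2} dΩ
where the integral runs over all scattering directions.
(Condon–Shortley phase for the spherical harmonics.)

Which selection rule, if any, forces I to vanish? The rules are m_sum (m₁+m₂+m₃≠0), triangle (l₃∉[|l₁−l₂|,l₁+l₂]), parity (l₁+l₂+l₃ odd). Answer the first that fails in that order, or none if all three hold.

m_sum

m₁+m₂+m₃ = 2 + 3 + 2 = 7  ✗
triangle: |2−4|=2 ≤ l₃=2 ≤ 2+4=6
parity: l₁+l₂+l₃ = 8 is even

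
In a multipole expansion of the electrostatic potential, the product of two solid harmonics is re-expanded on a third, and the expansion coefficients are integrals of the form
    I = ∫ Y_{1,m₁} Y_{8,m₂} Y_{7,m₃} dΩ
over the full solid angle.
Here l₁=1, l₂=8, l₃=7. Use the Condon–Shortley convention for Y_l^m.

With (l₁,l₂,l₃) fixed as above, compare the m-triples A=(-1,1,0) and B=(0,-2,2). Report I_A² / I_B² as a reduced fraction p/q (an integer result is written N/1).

3/5

l's match ⇒ only the (l;m) 3-j factors differ between A and B.
A: triangle coeff Δ(1,8,7) = 1/2040; Σ_t [2,2]: t=2:+1/50803200 = 1/50803200; (3j)²=3/170 [(1 8 7; -1 1 0)], sign=-1
B: triangle coeff Δ(1,8,7) = 1/2040; Σ_t [1,1]: t=1:−1/43545600 = -1/43545600; (3j)²=1/34 [(1 8 7; 0 -2 2)], sign=+1
I_A²/I_B² = (3/170)/(1/34) = 3/5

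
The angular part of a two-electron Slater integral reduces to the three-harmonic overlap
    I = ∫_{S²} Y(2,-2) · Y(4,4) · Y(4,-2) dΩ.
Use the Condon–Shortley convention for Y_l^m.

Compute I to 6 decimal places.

-0.106180

m-sum 0 ✓  L=10 even ✓  2≤4≤6 ✓
Π(2lᵢ+1) = 5×9×9 = 405
triangle coeff Δ(2,4,4) = 1/13860
Σ_t [0,2]: t=0:+1/192 t=1:−1/36 t=2:+1/192 = -5/288
(3j)²=20/693 [(2 4 4; 0 0 0)], sign=-1
Σ_t [2,2]: t=2:+1/2880 = 1/2880
(3j)²=2/165 [(2 4 4; -2 4 -2)], sign=+1
⇒ 4πI² = 120/847
I = (-1)√(120/847/(4π)) = -0.10618031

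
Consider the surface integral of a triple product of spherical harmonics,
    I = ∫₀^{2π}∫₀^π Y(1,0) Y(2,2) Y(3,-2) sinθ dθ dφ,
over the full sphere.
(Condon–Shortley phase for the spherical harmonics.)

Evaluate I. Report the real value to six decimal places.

0.184674

Checks pass: Σm=0; 6 even; l₃=3∈[1,3].
(2·1+1)(2·2+1)(2·3+1) = 105
Δ: 0! 2! 4! / 7! → 1/105
sum: t=0:+1/4 = 1/4
3j²(1 2 3; 0 0 0) = Δ·Π!·Σ² = 3/35  (sign -1)
sum: t=0:+1/24 = 1/24
3j²(1 2 3; 0 2 -2) = Δ·Π!·Σ² = 1/21  (sign -1)
combine: 4πI² = 105·3/35·1/21 = 3/7
take √, sign +1: I = 0.18467439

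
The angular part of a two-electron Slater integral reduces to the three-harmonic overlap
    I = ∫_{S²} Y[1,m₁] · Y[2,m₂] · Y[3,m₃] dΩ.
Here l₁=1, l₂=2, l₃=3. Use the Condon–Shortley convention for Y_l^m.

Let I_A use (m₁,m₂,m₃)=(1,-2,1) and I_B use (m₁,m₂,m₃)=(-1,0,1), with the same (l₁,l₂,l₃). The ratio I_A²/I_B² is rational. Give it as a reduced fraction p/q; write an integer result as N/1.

1/6

l's match ⇒ only the (l;m) 3-j factors differ between A and B.
A: triangle coeff Δ(1,2,3) = 1/105; Σ_t [0,0]: t=0:+1/48 = 1/48; (3j)²=1/105 [(1 2 3; 1 -2 1)], sign=+1
B: triangle coeff Δ(1,2,3) = 1/105; Σ_t [0,0]: t=0:+1/8 = 1/8; (3j)²=2/35 [(1 2 3; -1 0 1)], sign=+1
I_A²/I_B² = (1/105)/(2/35) = 1/6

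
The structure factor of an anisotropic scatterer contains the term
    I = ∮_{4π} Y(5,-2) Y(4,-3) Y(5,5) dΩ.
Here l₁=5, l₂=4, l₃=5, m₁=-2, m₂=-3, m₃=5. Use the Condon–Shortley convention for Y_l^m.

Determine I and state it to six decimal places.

Rules hold: Σm=0, L=14 even, 1≤5≤9.
N = 11·9·11 = 1089
Δ = 4!·6!·4!/15! = 1/3153150
Racah Σ t=0..4: t=0:+1/69120 t=1:−1/1728 t=2:+1/576 t=3:−1/1728 t=4:+1/69120 = 7/11520
⇒ 3j(5 4 5; 0 0 0)² = 2/143, sgn -1
Racah Σ t=1..1: t=1:−1/103680 = -1/103680
⇒ 3j(5 4 5; -2 -3 5)² = 7/429, sgn -1
4πI² = N·(3j₀)²·(3jₘ)² = 42/169
I = +1·√(0.248521/4π) = 0.14062948

0.140629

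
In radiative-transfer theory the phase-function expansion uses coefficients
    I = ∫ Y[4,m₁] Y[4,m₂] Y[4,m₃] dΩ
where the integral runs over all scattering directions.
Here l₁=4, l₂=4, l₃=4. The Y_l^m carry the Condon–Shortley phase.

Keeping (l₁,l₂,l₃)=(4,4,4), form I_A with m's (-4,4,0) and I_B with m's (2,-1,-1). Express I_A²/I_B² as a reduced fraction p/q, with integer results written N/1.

l's match ⇒ only the (l;m) 3-j factors differ between A and B.
A: triangle coeff Δ(4,4,4) = 1/450450; Σ_t [4,4]: t=4:+1/13824 = 1/13824; (3j)²=14/1287 [(4 4 4; -4 4 0)], sign=+1
B: triangle coeff Δ(4,4,4) = 1/450450; Σ_t [0,2]: t=0:+1/576 t=1:−1/144 t=2:+1/576 = -1/288; (3j)²=20/1001 [(4 4 4; 2 -1 -1)], sign=+1
I_A²/I_B² = (14/1287)/(20/1001) = 49/90

49/90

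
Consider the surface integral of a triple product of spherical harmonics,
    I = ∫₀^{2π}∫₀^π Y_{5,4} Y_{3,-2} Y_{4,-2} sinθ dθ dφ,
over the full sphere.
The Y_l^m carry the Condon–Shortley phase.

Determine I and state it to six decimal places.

Rules hold: Σm=0, L=12 even, 2≤4≤8.
N = 11·7·9 = 693
Δ = 4!·6!·2!/13! = 1/180180
Racah Σ t=1..3: t=1:−1/576 t=2:+1/144 t=3:−1/576 = 1/288
⇒ 3j(5 3 4; 0 0 0)² = 20/1001, sgn +1
Racah Σ t=0..1: t=0:+1/2880 t=1:−1/8640 = 1/4320
⇒ 3j(5 3 4; 4 -2 -2)² = 8/429, sgn +1
4πI² = N·(3j₀)²·(3jₘ)² = 480/1859
I = +1·√(0.258203/4π) = 0.14334284

0.143343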